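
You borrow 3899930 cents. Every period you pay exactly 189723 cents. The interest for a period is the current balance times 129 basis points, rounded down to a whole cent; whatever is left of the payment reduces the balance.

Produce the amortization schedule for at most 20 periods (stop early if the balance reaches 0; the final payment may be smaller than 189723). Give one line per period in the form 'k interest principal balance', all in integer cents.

1 50309 139414 3760516
2 48510 141213 3619303
3 46689 143034 3476269
4 44843 144880 3331389
5 42974 146749 3184640
6 41081 148642 3035998
7 39164 150559 2885439
8 37222 152501 2732938
9 35254 154469 2578469
10 33262 156461 2422008
11 31243 158480 2263528
12 29199 160524 2103004
13 27128 162595 1940409
14 25031 164692 1775717
15 22906 166817 1608900
16 20754 168969 1439931
17 18575 171148 1268783
18 16367 173356 1095427
19 14131 175592 919835
20 11865 177858 741977

1. interest=⌊3899930·129/10000⌋=50309; principal=189723-50309=139414; balance=3899930-139414=3760516
2. interest=⌊3760516·129/10000⌋=48510; principal=189723-48510=141213; balance=3760516-141213=3619303
3. interest=⌊3619303·129/10000⌋=46689; principal=189723-46689=143034; balance=3619303-143034=3476269
4. interest=⌊3476269·129/10000⌋=44843; principal=189723-44843=144880; balance=3476269-144880=3331389
5. interest=⌊3331389·129/10000⌋=42974; principal=189723-42974=146749; balance=3331389-146749=3184640
6. interest=⌊3184640·129/10000⌋=41081; principal=189723-41081=148642; balance=3184640-148642=3035998
7. interest=⌊3035998·129/10000⌋=39164; principal=189723-39164=150559; balance=3035998-150559=2885439
8. interest=⌊2885439·129/10000⌋=37222; principal=189723-37222=152501; balance=2885439-152501=2732938
9. interest=⌊2732938·129/10000⌋=35254; principal=189723-35254=154469; balance=2732938-154469=2578469
10. interest=⌊2578469·129/10000⌋=33262; principal=189723-33262=156461; balance=2578469-156461=2422008
11. interest=⌊2422008·129/10000⌋=31243; principal=189723-31243=158480; balance=2422008-158480=2263528
12. interest=⌊2263528·129/10000⌋=29199; principal=189723-29199=160524; balance=2263528-160524=2103004
13. interest=⌊2103004·129/10000⌋=27128; principal=189723-27128=162595; balance=2103004-162595=1940409
14. interest=⌊1940409·129/10000⌋=25031; principal=189723-25031=164692; balance=1940409-164692=1775717
15. interest=⌊1775717·129/10000⌋=22906; principal=189723-22906=166817; balance=1775717-166817=1608900
16. interest=⌊1608900·129/10000⌋=20754; principal=189723-20754=168969; balance=1608900-168969=1439931
17. interest=⌊1439931·129/10000⌋=18575; principal=189723-18575=171148; balance=1439931-171148=1268783
18. interest=⌊1268783·129/10000⌋=16367; principal=189723-16367=173356; balance=1268783-173356=1095427
19. interest=⌊1095427·129/10000⌋=14131; principal=189723-14131=175592; balance=1095427-175592=919835
20. interest=⌊919835·129/10000⌋=11865; principal=189723-11865=177858; balance=919835-177858=741977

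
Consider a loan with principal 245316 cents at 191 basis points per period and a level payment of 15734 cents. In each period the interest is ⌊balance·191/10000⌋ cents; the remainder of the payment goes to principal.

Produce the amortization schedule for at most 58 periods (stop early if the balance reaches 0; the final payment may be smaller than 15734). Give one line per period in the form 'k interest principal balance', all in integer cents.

1. interest=⌊245316·191/10000⌋=4685; principal=15734-4685=11049; balance=245316-11049=234267
2. interest=⌊234267·191/10000⌋=4474; principal=15734-4474=11260; balance=234267-11260=223007
3. interest=⌊223007·191/10000⌋=4259; principal=15734-4259=11475; balance=223007-11475=211532
4. interest=⌊211532·191/10000⌋=4040; principal=15734-4040=11694; balance=211532-11694=199838
5. interest=⌊199838·191/10000⌋=3816; principal=15734-3816=11918; balance=199838-11918=187920
6. interest=⌊187920·191/10000⌋=3589; principal=15734-3589=12145; balance=187920-12145=175775
7. interest=⌊175775·191/10000⌋=3357; principal=15734-3357=12377; balance=175775-12377=163398
8. interest=⌊163398·191/10000⌋=3120; principal=15734-3120=12614; balance=163398-12614=150784
9. interest=⌊150784·191/10000⌋=2879; principal=15734-2879=12855; balance=150784-12855=137929
10. interest=⌊137929·191/10000⌋=2634; principal=15734-2634=13100; balance=137929-13100=124829
11. interest=⌊124829·191/10000⌋=2384; principal=15734-2384=13350; balance=124829-13350=111479
12. interest=⌊111479·191/10000⌋=2129; principal=15734-2129=13605; balance=111479-13605=97874
13. interest=⌊97874·191/10000⌋=1869; principal=15734-1869=13865; balance=97874-13865=84009
14. interest=⌊84009·191/10000⌋=1604; principal=15734-1604=14130; balance=84009-14130=69879
15. interest=⌊69879·191/10000⌋=1334; principal=15734-1334=14400; balance=69879-14400=55479
16. interest=⌊55479·191/10000⌋=1059; principal=15734-1059=14675; balance=55479-14675=40804
17. interest=⌊40804·191/10000⌋=779; principal=15734-779=14955; balance=40804-14955=25849
18. interest=⌊25849·191/10000⌋=493; principal=15734-493=15241; balance=25849-15241=10608
19. interest=⌊10608·191/10000⌋=202; principal=min(15734-202,10608)=10608; balance=10608-10608=0

1 4685 11049 234267
2 4474 11260 223007
3 4259 11475 211532
4 4040 11694 199838
5 3816 11918 187920
6 3589 12145 175775
7 3357 12377 163398
8 3120 12614 150784
9 2879 12855 137929
10 2634 13100 124829
11 2384 13350 111479
12 2129 13605 97874
13 1869 13865 84009
14 1604 14130 69879
15 1334 14400 55479
16 1059 14675 40804
17 779 14955 25849
18 493 15241 10608
19 202 10608 0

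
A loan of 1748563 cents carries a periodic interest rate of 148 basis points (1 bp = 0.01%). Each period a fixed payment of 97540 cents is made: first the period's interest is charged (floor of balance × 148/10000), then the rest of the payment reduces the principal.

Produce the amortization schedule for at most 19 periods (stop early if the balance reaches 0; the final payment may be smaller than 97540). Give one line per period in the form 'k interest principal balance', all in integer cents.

1. interest=⌊1748563·148/10000⌋=25878; principal=97540-25878=71662; balance=1748563-71662=1676901
2. interest=⌊1676901·148/10000⌋=24818; principal=97540-24818=72722; balance=1676901-72722=1604179
3. interest=⌊1604179·148/10000⌋=23741; principal=97540-23741=73799; balance=1604179-73799=1530380
4. interest=⌊1530380·148/10000⌋=22649; principal=97540-22649=74891; balance=1530380-74891=1455489
5. interest=⌊1455489·148/10000⌋=21541; principal=97540-21541=75999; balance=1455489-75999=1379490
6. interest=⌊1379490·148/10000⌋=20416; principal=97540-20416=77124; balance=1379490-77124=1302366
7. interest=⌊1302366·148/10000⌋=19275; principal=97540-19275=78265; balance=1302366-78265=1224101
8. interest=⌊1224101·148/10000⌋=18116; principal=97540-18116=79424; balance=1224101-79424=1144677
9. interest=⌊1144677·148/10000⌋=16941; principal=97540-16941=80599; balance=1144677-80599=1064078
10. interest=⌊1064078·148/10000⌋=15748; principal=97540-15748=81792; balance=1064078-81792=982286
11. interest=⌊982286·148/10000⌋=14537; principal=97540-14537=83003; balance=982286-83003=899283
12. interest=⌊899283·148/10000⌋=13309; principal=97540-13309=84231; balance=899283-84231=815052
13. interest=⌊815052·148/10000⌋=12062; principal=97540-12062=85478; balance=815052-85478=729574
14. interest=⌊729574·148/10000⌋=10797; principal=97540-10797=86743; balance=729574-86743=642831
15. interest=⌊642831·148/10000⌋=9513; principal=97540-9513=88027; balance=642831-88027=554804
16. interest=⌊554804·148/10000⌋=8211; principal=97540-8211=89329; balance=554804-89329=465475
17. interest=⌊465475·148/10000⌋=6889; principal=97540-6889=90651; balance=465475-90651=374824
18. interest=⌊374824·148/10000⌋=5547; principal=97540-5547=91993; balance=374824-91993=282831
19. interest=⌊282831·148/10000⌋=4185; principal=97540-4185=93355; balance=282831-93355=189476

1 25878 71662 1676901
2 24818 72722 1604179
3 23741 73799 1530380
4 22649 74891 1455489
5 21541 75999 1379490
6 20416 77124 1302366
7 19275 78265 1224101
8 18116 79424 1144677
9 16941 80599 1064078
10 15748 81792 982286
11 14537 83003 899283
12 13309 84231 815052
13 12062 85478 729574
14 10797 86743 642831
15 9513 88027 554804
16 8211 89329 465475
17 6889 90651 374824
18 5547 91993 282831
19 4185 93355 189476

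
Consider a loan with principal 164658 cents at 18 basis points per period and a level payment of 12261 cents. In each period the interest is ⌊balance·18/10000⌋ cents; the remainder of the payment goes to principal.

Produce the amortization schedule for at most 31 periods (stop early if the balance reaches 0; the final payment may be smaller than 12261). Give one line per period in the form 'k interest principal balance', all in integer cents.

1 296 11965 152693
2 274 11987 140706
3 253 12008 128698
4 231 12030 116668
5 210 12051 104617
6 188 12073 92544
7 166 12095 80449
8 144 12117 68332
9 122 12139 56193
10 101 12160 44033
11 79 12182 31851
12 57 12204 19647
13 35 12226 7421
14 13 7421 0

1. interest=⌊164658·18/10000⌋=296; principal=12261-296=11965; balance=164658-11965=152693
2. interest=⌊152693·18/10000⌋=274; principal=12261-274=11987; balance=152693-11987=140706
3. interest=⌊140706·18/10000⌋=253; principal=12261-253=12008; balance=140706-12008=128698
4. interest=⌊128698·18/10000⌋=231; principal=12261-231=12030; balance=128698-12030=116668
5. interest=⌊116668·18/10000⌋=210; principal=12261-210=12051; balance=116668-12051=104617
6. interest=⌊104617·18/10000⌋=188; principal=12261-188=12073; balance=104617-12073=92544
7. interest=⌊92544·18/10000⌋=166; principal=12261-166=12095; balance=92544-12095=80449
8. interest=⌊80449·18/10000⌋=144; principal=12261-144=12117; balance=80449-12117=68332
9. interest=⌊68332·18/10000⌋=122; principal=12261-122=12139; balance=68332-12139=56193
10. interest=⌊56193·18/10000⌋=101; principal=12261-101=12160; balance=56193-12160=44033
11. interest=⌊44033·18/10000⌋=79; principal=12261-79=12182; balance=44033-12182=31851
12. interest=⌊31851·18/10000⌋=57; principal=12261-57=12204; balance=31851-12204=19647
13. interest=⌊19647·18/10000⌋=35; principal=12261-35=12226; balance=19647-12226=7421
14. interest=⌊7421·18/10000⌋=13; principal=min(12261-13,7421)=7421; balance=7421-7421=0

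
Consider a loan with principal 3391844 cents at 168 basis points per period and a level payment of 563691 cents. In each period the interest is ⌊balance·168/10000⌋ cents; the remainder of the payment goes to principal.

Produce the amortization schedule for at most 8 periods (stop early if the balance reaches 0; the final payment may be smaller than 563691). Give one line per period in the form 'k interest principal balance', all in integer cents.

1 56982 506709 2885135
2 48470 515221 2369914
3 39814 523877 1846037
4 31013 532678 1313359
5 22064 541627 771732
6 12965 550726 221006
7 3712 221006 0

1. interest=⌊3391844·168/10000⌋=56982; principal=563691-56982=506709; balance=3391844-506709=2885135
2. interest=⌊2885135·168/10000⌋=48470; principal=563691-48470=515221; balance=2885135-515221=2369914
3. interest=⌊2369914·168/10000⌋=39814; principal=563691-39814=523877; balance=2369914-523877=1846037
4. interest=⌊1846037·168/10000⌋=31013; principal=563691-31013=532678; balance=1846037-532678=1313359
5. interest=⌊1313359·168/10000⌋=22064; principal=563691-22064=541627; balance=1313359-541627=771732
6. interest=⌊771732·168/10000⌋=12965; principal=563691-12965=550726; balance=771732-550726=221006
7. interest=⌊221006·168/10000⌋=3712; principal=min(563691-3712,221006)=221006; balance=221006-221006=0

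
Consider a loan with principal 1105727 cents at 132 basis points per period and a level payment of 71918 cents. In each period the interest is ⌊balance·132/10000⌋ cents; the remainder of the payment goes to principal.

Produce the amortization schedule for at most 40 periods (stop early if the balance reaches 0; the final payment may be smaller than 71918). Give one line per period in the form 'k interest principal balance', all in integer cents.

1 14595 57323 1048404
2 13838 58080 990324
3 13072 58846 931478
4 12295 59623 871855
5 11508 60410 811445
6 10711 61207 750238
7 9903 62015 688223
8 9084 62834 625389
9 8255 63663 561726
10 7414 64504 497222
11 6563 65355 431867
12 5700 66218 365649
13 4826 67092 298557
14 3940 67978 230579
15 3043 68875 161704
16 2134 69784 91920
17 1213 70705 21215
18 280 21215 0

1. interest=⌊1105727·132/10000⌋=14595; principal=71918-14595=57323; balance=1105727-57323=1048404
2. interest=⌊1048404·132/10000⌋=13838; principal=71918-13838=58080; balance=1048404-58080=990324
3. interest=⌊990324·132/10000⌋=13072; principal=71918-13072=58846; balance=990324-58846=931478
4. interest=⌊931478·132/10000⌋=12295; principal=71918-12295=59623; balance=931478-59623=871855
5. interest=⌊871855·132/10000⌋=11508; principal=71918-11508=60410; balance=871855-60410=811445
6. interest=⌊811445·132/10000⌋=10711; principal=71918-10711=61207; balance=811445-61207=750238
7. interest=⌊750238·132/10000⌋=9903; principal=71918-9903=62015; balance=750238-62015=688223
8. interest=⌊688223·132/10000⌋=9084; principal=71918-9084=62834; balance=688223-62834=625389
9. interest=⌊625389·132/10000⌋=8255; principal=71918-8255=63663; balance=625389-63663=561726
10. interest=⌊561726·132/10000⌋=7414; principal=71918-7414=64504; balance=561726-64504=497222
11. interest=⌊497222·132/10000⌋=6563; principal=71918-6563=65355; balance=497222-65355=431867
12. interest=⌊431867·132/10000⌋=5700; principal=71918-5700=66218; balance=431867-66218=365649
13. interest=⌊365649·132/10000⌋=4826; principal=71918-4826=67092; balance=365649-67092=298557
14. interest=⌊298557·132/10000⌋=3940; principal=71918-3940=67978; balance=298557-67978=230579
15. interest=⌊230579·132/10000⌋=3043; principal=71918-3043=68875; balance=230579-68875=161704
16. interest=⌊161704·132/10000⌋=2134; principal=71918-2134=69784; balance=161704-69784=91920
17. interest=⌊91920·132/10000⌋=1213; principal=71918-1213=70705; balance=91920-70705=21215
18. interest=⌊21215·132/10000⌋=280; principal=min(71918-280,21215)=21215; balance=21215-21215=0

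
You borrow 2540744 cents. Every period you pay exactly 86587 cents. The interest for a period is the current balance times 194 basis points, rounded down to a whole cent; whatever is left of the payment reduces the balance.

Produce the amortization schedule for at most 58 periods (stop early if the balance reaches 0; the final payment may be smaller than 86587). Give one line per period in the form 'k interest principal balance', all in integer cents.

1 49290 37297 2503447
2 48566 38021 2465426
3 47829 38758 2426668
4 47077 39510 2387158
5 46310 40277 2346881
6 45529 41058 2305823
7 44732 41855 2263968
8 43920 42667 2221301
9 43093 43494 2177807
10 42249 44338 2133469
11 41389 45198 2088271
12 40512 46075 2042196
13 39618 46969 1995227
14 38707 47880 1947347
15 37778 48809 1898538
16 36831 49756 1848782
17 35866 50721 1798061
18 34882 51705 1746356
19 33879 52708 1693648
20 32856 53731 1639917
21 31814 54773 1585144
22 30751 55836 1529308
23 29668 56919 1472389
24 28564 58023 1414366
25 27438 59149 1355217
26 26291 60296 1294921
27 25121 61466 1233455
28 23929 62658 1170797
29 22713 63874 1106923
30 21474 65113 1041810
31 20211 66376 975434
32 18923 67664 907770
33 17610 68977 838793
34 16272 70315 768478
35 14908 71679 696799
36 13517 73070 623729
37 12100 74487 549242
38 10655 75932 473310
39 9182 77405 395905
40 7680 78907 316998
41 6149 80438 236560
42 4589 81998 154562
43 2998 83589 70973
44 1376 70973 0

1. interest=⌊2540744·194/10000⌋=49290; principal=86587-49290=37297; balance=2540744-37297=2503447
2. interest=⌊2503447·194/10000⌋=48566; principal=86587-48566=38021; balance=2503447-38021=2465426
3. interest=⌊2465426·194/10000⌋=47829; principal=86587-47829=38758; balance=2465426-38758=2426668
4. interest=⌊2426668·194/10000⌋=47077; principal=86587-47077=39510; balance=2426668-39510=2387158
5. interest=⌊2387158·194/10000⌋=46310; principal=86587-46310=40277; balance=2387158-40277=2346881
6. interest=⌊2346881·194/10000⌋=45529; principal=86587-45529=41058; balance=2346881-41058=2305823
7. interest=⌊2305823·194/10000⌋=44732; principal=86587-44732=41855; balance=2305823-41855=2263968
8. interest=⌊2263968·194/10000⌋=43920; principal=86587-43920=42667; balance=2263968-42667=2221301
9. interest=⌊2221301·194/10000⌋=43093; principal=86587-43093=43494; balance=2221301-43494=2177807
10. interest=⌊2177807·194/10000⌋=42249; principal=86587-42249=44338; balance=2177807-44338=2133469
11. interest=⌊2133469·194/10000⌋=41389; principal=86587-41389=45198; balance=2133469-45198=2088271
12. interest=⌊2088271·194/10000⌋=40512; principal=86587-40512=46075; balance=2088271-46075=2042196
13. interest=⌊2042196·194/10000⌋=39618; principal=86587-39618=46969; balance=2042196-46969=1995227
14. interest=⌊1995227·194/10000⌋=38707; principal=86587-38707=47880; balance=1995227-47880=1947347
15. interest=⌊1947347·194/10000⌋=37778; principal=86587-37778=48809; balance=1947347-48809=1898538
16. interest=⌊1898538·194/10000⌋=36831; principal=86587-36831=49756; balance=1898538-49756=1848782
17. interest=⌊1848782·194/10000⌋=35866; principal=86587-35866=50721; balance=1848782-50721=1798061
18. interest=⌊1798061·194/10000⌋=34882; principal=86587-34882=51705; balance=1798061-51705=1746356
19. interest=⌊1746356·194/10000⌋=33879; principal=86587-33879=52708; balance=1746356-52708=1693648
20. interest=⌊1693648·194/10000⌋=32856; principal=86587-32856=53731; balance=1693648-53731=1639917
21. interest=⌊1639917·194/10000⌋=31814; principal=86587-31814=54773; balance=1639917-54773=1585144
22. interest=⌊1585144·194/10000⌋=30751; principal=86587-30751=55836; balance=1585144-55836=1529308
23. interest=⌊1529308·194/10000⌋=29668; principal=86587-29668=56919; balance=1529308-56919=1472389
24. interest=⌊1472389·194/10000⌋=28564; principal=86587-28564=58023; balance=1472389-58023=1414366
25. interest=⌊1414366·194/10000⌋=27438; principal=86587-27438=59149; balance=1414366-59149=1355217
26. interest=⌊1355217·194/10000⌋=26291; principal=86587-26291=60296; balance=1355217-60296=1294921
27. interest=⌊1294921·194/10000⌋=25121; principal=86587-25121=61466; balance=1294921-61466=1233455
28. interest=⌊1233455·194/10000⌋=23929; principal=86587-23929=62658; balance=1233455-62658=1170797
29. interest=⌊1170797·194/10000⌋=22713; principal=86587-22713=63874; balance=1170797-63874=1106923
30. interest=⌊1106923·194/10000⌋=21474; principal=86587-21474=65113; balance=1106923-65113=1041810
31. interest=⌊1041810·194/10000⌋=20211; principal=86587-20211=66376; balance=1041810-66376=975434
32. interest=⌊975434·194/10000⌋=18923; principal=86587-18923=67664; balance=975434-67664=907770
33. interest=⌊907770·194/10000⌋=17610; principal=86587-17610=68977; balance=907770-68977=838793
34. interest=⌊838793·194/10000⌋=16272; principal=86587-16272=70315; balance=838793-70315=768478
35. interest=⌊768478·194/10000⌋=14908; principal=86587-14908=71679; balance=768478-71679=696799
36. interest=⌊696799·194/10000⌋=13517; principal=86587-13517=73070; balance=696799-73070=623729
37. interest=⌊623729·194/10000⌋=12100; principal=86587-12100=74487; balance=623729-74487=549242
38. interest=⌊549242·194/10000⌋=10655; principal=86587-10655=75932; balance=549242-75932=473310
39. interest=⌊473310·194/10000⌋=9182; principal=86587-9182=77405; balance=473310-77405=395905
40. interest=⌊395905·194/10000⌋=7680; principal=86587-7680=78907; balance=395905-78907=316998
41. interest=⌊316998·194/10000⌋=6149; principal=86587-6149=80438; balance=316998-80438=236560
42. interest=⌊236560·194/10000⌋=4589; principal=86587-4589=81998; balance=236560-81998=154562
43. interest=⌊154562·194/10000⌋=2998; principal=86587-2998=83589; balance=154562-83589=70973
44. interest=⌊70973·194/10000⌋=1376; principal=min(86587-1376,70973)=70973; balance=70973-70973=0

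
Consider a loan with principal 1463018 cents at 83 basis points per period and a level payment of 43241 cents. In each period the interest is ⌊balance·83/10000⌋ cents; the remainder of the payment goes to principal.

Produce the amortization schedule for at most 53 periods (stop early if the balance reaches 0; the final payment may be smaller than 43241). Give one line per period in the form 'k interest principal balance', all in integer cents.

1. interest=⌊1463018·83/10000⌋=12143; principal=43241-12143=31098; balance=1463018-31098=1431920
2. interest=⌊1431920·83/10000⌋=11884; principal=43241-11884=31357; balance=1431920-31357=1400563
3. interest=⌊1400563·83/10000⌋=11624; principal=43241-11624=31617; balance=1400563-31617=1368946
4. interest=⌊1368946·83/10000⌋=11362; principal=43241-11362=31879; balance=1368946-31879=1337067
5. interest=⌊1337067·83/10000⌋=11097; principal=43241-11097=32144; balance=1337067-32144=1304923
6. interest=⌊1304923·83/10000⌋=10830; principal=43241-10830=32411; balance=1304923-32411=1272512
7. interest=⌊1272512·83/10000⌋=10561; principal=43241-10561=32680; balance=1272512-32680=1239832
8. interest=⌊1239832·83/10000⌋=10290; principal=43241-10290=32951; balance=1239832-32951=1206881
9. interest=⌊1206881·83/10000⌋=10017; principal=43241-10017=33224; balance=1206881-33224=1173657
10. interest=⌊1173657·83/10000⌋=9741; principal=43241-9741=33500; balance=1173657-33500=1140157
11. interest=⌊1140157·83/10000⌋=9463; principal=43241-9463=33778; balance=1140157-33778=1106379
12. interest=⌊1106379·83/10000⌋=9182; principal=43241-9182=34059; balance=1106379-34059=1072320
13. interest=⌊1072320·83/10000⌋=8900; principal=43241-8900=34341; balance=1072320-34341=1037979
14. interest=⌊1037979·83/10000⌋=8615; principal=43241-8615=34626; balance=1037979-34626=1003353
15. interest=⌊1003353·83/10000⌋=8327; principal=43241-8327=34914; balance=1003353-34914=968439
16. interest=⌊968439·83/10000⌋=8038; principal=43241-8038=35203; balance=968439-35203=933236
17. interest=⌊933236·83/10000⌋=7745; principal=43241-7745=35496; balance=933236-35496=897740
18. interest=⌊897740·83/10000⌋=7451; principal=43241-7451=35790; balance=897740-35790=861950
19. interest=⌊861950·83/10000⌋=7154; principal=43241-7154=36087; balance=861950-36087=825863
20. interest=⌊825863·83/10000⌋=6854; principal=43241-6854=36387; balance=825863-36387=789476
21. interest=⌊789476·83/10000⌋=6552; principal=43241-6552=36689; balance=789476-36689=752787
22. interest=⌊752787·83/10000⌋=6248; principal=43241-6248=36993; balance=752787-36993=715794
23. interest=⌊715794·83/10000⌋=5941; principal=43241-5941=37300; balance=715794-37300=678494
24. interest=⌊678494·83/10000⌋=5631; principal=43241-5631=37610; balance=678494-37610=640884
25. interest=⌊640884·83/10000⌋=5319; principal=43241-5319=37922; balance=640884-37922=602962
26. interest=⌊602962·83/10000⌋=5004; principal=43241-5004=38237; balance=602962-38237=564725
27. interest=⌊564725·83/10000⌋=4687; principal=43241-4687=38554; balance=564725-38554=526171
28. interest=⌊526171·83/10000⌋=4367; principal=43241-4367=38874; balance=526171-38874=487297
29. interest=⌊487297·83/10000⌋=4044; principal=43241-4044=39197; balance=487297-39197=448100
30. interest=⌊448100·83/10000⌋=3719; principal=43241-3719=39522; balance=448100-39522=408578
31. interest=⌊408578·83/10000⌋=3391; principal=43241-3391=39850; balance=408578-39850=368728
32. interest=⌊368728·83/10000⌋=3060; principal=43241-3060=40181; balance=368728-40181=328547
33. interest=⌊328547·83/10000⌋=2726; principal=43241-2726=40515; balance=328547-40515=288032
34. interest=⌊288032·83/10000⌋=2390; principal=43241-2390=40851; balance=288032-40851=247181
35. interest=⌊247181·83/10000⌋=2051; principal=43241-2051=41190; balance=247181-41190=205991
36. interest=⌊205991·83/10000⌋=1709; principal=43241-1709=41532; balance=205991-41532=164459
37. interest=⌊164459·83/10000⌋=1365; principal=43241-1365=41876; balance=164459-41876=122583
38. interest=⌊122583·83/10000⌋=1017; principal=43241-1017=42224; balance=122583-42224=80359
39. interest=⌊80359·83/10000⌋=666; principal=43241-666=42575; balance=80359-42575=37784
40. interest=⌊37784·83/10000⌋=313; principal=min(43241-313,37784)=37784; balance=37784-37784=0

1 12143 31098 1431920
2 11884 31357 1400563
3 11624 31617 1368946
4 11362 31879 1337067
5 11097 32144 1304923
6 10830 32411 1272512
7 10561 32680 1239832
8 10290 32951 1206881
9 10017 33224 1173657
10 9741 33500 1140157
11 9463 33778 1106379
12 9182 34059 1072320
13 8900 34341 1037979
14 8615 34626 1003353
15 8327 34914 968439
16 8038 35203 933236
17 7745 35496 897740
18 7451 35790 861950
19 7154 36087 825863
20 6854 36387 789476
21 6552 36689 752787
22 6248 36993 715794
23 5941 37300 678494
24 5631 37610 640884
25 5319 37922 602962
26 5004 38237 564725
27 4687 38554 526171
28 4367 38874 487297
29 4044 39197 448100
30 3719 39522 408578
31 3391 39850 368728
32 3060 40181 328547
33 2726 40515 288032
34 2390 40851 247181
35 2051 41190 205991
36 1709 41532 164459
37 1365 41876 122583
38 1017 42224 80359
39 666 42575 37784
40 313 37784 0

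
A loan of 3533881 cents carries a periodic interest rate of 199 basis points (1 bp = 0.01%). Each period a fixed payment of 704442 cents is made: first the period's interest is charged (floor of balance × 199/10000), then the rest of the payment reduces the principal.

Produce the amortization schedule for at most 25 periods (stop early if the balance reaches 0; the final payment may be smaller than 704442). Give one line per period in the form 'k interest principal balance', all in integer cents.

1 70324 634118 2899763
2 57705 646737 2253026
3 44835 659607 1593419
4 31709 672733 920686
5 18321 686121 234565
6 4667 234565 0

1. interest=⌊3533881·199/10000⌋=70324; principal=704442-70324=634118; balance=3533881-634118=2899763
2. interest=⌊2899763·199/10000⌋=57705; principal=704442-57705=646737; balance=2899763-646737=2253026
3. interest=⌊2253026·199/10000⌋=44835; principal=704442-44835=659607; balance=2253026-659607=1593419
4. interest=⌊1593419·199/10000⌋=31709; principal=704442-31709=672733; balance=1593419-672733=920686
5. interest=⌊920686·199/10000⌋=18321; principal=704442-18321=686121; balance=920686-686121=234565
6. interest=⌊234565·199/10000⌋=4667; principal=min(704442-4667,234565)=234565; balance=234565-234565=0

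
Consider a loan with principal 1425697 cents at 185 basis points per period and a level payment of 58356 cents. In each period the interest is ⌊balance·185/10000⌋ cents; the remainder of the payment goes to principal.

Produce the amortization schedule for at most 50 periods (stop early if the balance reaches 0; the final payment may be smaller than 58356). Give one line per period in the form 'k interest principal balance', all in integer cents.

1 26375 31981 1393716
2 25783 32573 1361143
3 25181 33175 1327968
4 24567 33789 1294179
5 23942 34414 1259765
6 23305 35051 1224714
7 22657 35699 1189015
8 21996 36360 1152655
9 21324 37032 1115623
10 20639 37717 1077906
11 19941 38415 1039491
12 19230 39126 1000365
13 18506 39850 960515
14 17769 40587 919928
15 17018 41338 878590
16 16253 42103 836487
17 15475 42881 793606
18 14681 43675 749931
19 13873 44483 705448
20 13050 45306 660142
21 12212 46144 613998
22 11358 46998 567000
23 10489 47867 519133
24 9603 48753 470380
25 8702 49654 420726
26 7783 50573 370153
27 6847 51509 318644
28 5894 52462 266182
29 4924 53432 212750
30 3935 54421 158329
31 2929 55427 102902
32 1903 56453 46449
33 859 46449 0

1. interest=⌊1425697·185/10000⌋=26375; principal=58356-26375=31981; balance=1425697-31981=1393716
2. interest=⌊1393716·185/10000⌋=25783; principal=58356-25783=32573; balance=1393716-32573=1361143
3. interest=⌊1361143·185/10000⌋=25181; principal=58356-25181=33175; balance=1361143-33175=1327968
4. interest=⌊1327968·185/10000⌋=24567; principal=58356-24567=33789; balance=1327968-33789=1294179
5. interest=⌊1294179·185/10000⌋=23942; principal=58356-23942=34414; balance=1294179-34414=1259765
6. interest=⌊1259765·185/10000⌋=23305; principal=58356-23305=35051; balance=1259765-35051=1224714
7. interest=⌊1224714·185/10000⌋=22657; principal=58356-22657=35699; balance=1224714-35699=1189015
8. interest=⌊1189015·185/10000⌋=21996; principal=58356-21996=36360; balance=1189015-36360=1152655
9. interest=⌊1152655·185/10000⌋=21324; principal=58356-21324=37032; balance=1152655-37032=1115623
10. interest=⌊1115623·185/10000⌋=20639; principal=58356-20639=37717; balance=1115623-37717=1077906
11. interest=⌊1077906·185/10000⌋=19941; principal=58356-19941=38415; balance=1077906-38415=1039491
12. interest=⌊1039491·185/10000⌋=19230; principal=58356-19230=39126; balance=1039491-39126=1000365
13. interest=⌊1000365·185/10000⌋=18506; principal=58356-18506=39850; balance=1000365-39850=960515
14. interest=⌊960515·185/10000⌋=17769; principal=58356-17769=40587; balance=960515-40587=919928
15. interest=⌊919928·185/10000⌋=17018; principal=58356-17018=41338; balance=919928-41338=878590
16. interest=⌊878590·185/10000⌋=16253; principal=58356-16253=42103; balance=878590-42103=836487
17. interest=⌊836487·185/10000⌋=15475; principal=58356-15475=42881; balance=836487-42881=793606
18. interest=⌊793606·185/10000⌋=14681; principal=58356-14681=43675; balance=793606-43675=749931
19. interest=⌊749931·185/10000⌋=13873; principal=58356-13873=44483; balance=749931-44483=705448
20. interest=⌊705448·185/10000⌋=13050; principal=58356-13050=45306; balance=705448-45306=660142
21. interest=⌊660142·185/10000⌋=12212; principal=58356-12212=46144; balance=660142-46144=613998
22. interest=⌊613998·185/10000⌋=11358; principal=58356-11358=46998; balance=613998-46998=567000
23. interest=⌊567000·185/10000⌋=10489; principal=58356-10489=47867; balance=567000-47867=519133
24. interest=⌊519133·185/10000⌋=9603; principal=58356-9603=48753; balance=519133-48753=470380
25. interest=⌊470380·185/10000⌋=8702; principal=58356-8702=49654; balance=470380-49654=420726
26. interest=⌊420726·185/10000⌋=7783; principal=58356-7783=50573; balance=420726-50573=370153
27. interest=⌊370153·185/10000⌋=6847; principal=58356-6847=51509; balance=370153-51509=318644
28. interest=⌊318644·185/10000⌋=5894; principal=58356-5894=52462; balance=318644-52462=266182
29. interest=⌊266182·185/10000⌋=4924; principal=58356-4924=53432; balance=266182-53432=212750
30. interest=⌊212750·185/10000⌋=3935; principal=58356-3935=54421; balance=212750-54421=158329
31. interest=⌊158329·185/10000⌋=2929; principal=58356-2929=55427; balance=158329-55427=102902
32. interest=⌊102902·185/10000⌋=1903; principal=58356-1903=56453; balance=102902-56453=46449
33. interest=⌊46449·185/10000⌋=859; principal=min(58356-859,46449)=46449; balance=46449-46449=0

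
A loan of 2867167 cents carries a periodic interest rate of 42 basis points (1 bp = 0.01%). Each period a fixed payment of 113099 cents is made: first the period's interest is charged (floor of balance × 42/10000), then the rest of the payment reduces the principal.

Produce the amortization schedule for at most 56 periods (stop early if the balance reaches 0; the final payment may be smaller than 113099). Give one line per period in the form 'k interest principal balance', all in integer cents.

1 12042 101057 2766110
2 11617 101482 2664628
3 11191 101908 2562720
4 10763 102336 2460384
5 10333 102766 2357618
6 9901 103198 2254420
7 9468 103631 2150789
8 9033 104066 2046723
9 8596 104503 1942220
10 8157 104942 1837278
11 7716 105383 1731895
12 7273 105826 1626069
13 6829 106270 1519799
14 6383 106716 1413083
15 5934 107165 1305918
16 5484 107615 1198303
17 5032 108067 1090236
18 4578 108521 981715
19 4123 108976 872739
20 3665 109434 763305
21 3205 109894 653411
22 2744 110355 543056
23 2280 110819 432237
24 1815 111284 320953
25 1348 111751 209202
26 878 112221 96981
27 407 96981 0

1. interest=⌊2867167·42/10000⌋=12042; principal=113099-12042=101057; balance=2867167-101057=2766110
2. interest=⌊2766110·42/10000⌋=11617; principal=113099-11617=101482; balance=2766110-101482=2664628
3. interest=⌊2664628·42/10000⌋=11191; principal=113099-11191=101908; balance=2664628-101908=2562720
4. interest=⌊2562720·42/10000⌋=10763; principal=113099-10763=102336; balance=2562720-102336=2460384
5. interest=⌊2460384·42/10000⌋=10333; principal=113099-10333=102766; balance=2460384-102766=2357618
6. interest=⌊2357618·42/10000⌋=9901; principal=113099-9901=103198; balance=2357618-103198=2254420
7. interest=⌊2254420·42/10000⌋=9468; principal=113099-9468=103631; balance=2254420-103631=2150789
8. interest=⌊2150789·42/10000⌋=9033; principal=113099-9033=104066; balance=2150789-104066=2046723
9. interest=⌊2046723·42/10000⌋=8596; principal=113099-8596=104503; balance=2046723-104503=1942220
10. interest=⌊1942220·42/10000⌋=8157; principal=113099-8157=104942; balance=1942220-104942=1837278
11. interest=⌊1837278·42/10000⌋=7716; principal=113099-7716=105383; balance=1837278-105383=1731895
12. interest=⌊1731895·42/10000⌋=7273; principal=113099-7273=105826; balance=1731895-105826=1626069
13. interest=⌊1626069·42/10000⌋=6829; principal=113099-6829=106270; balance=1626069-106270=1519799
14. interest=⌊1519799·42/10000⌋=6383; principal=113099-6383=106716; balance=1519799-106716=1413083
15. interest=⌊1413083·42/10000⌋=5934; principal=113099-5934=107165; balance=1413083-107165=1305918
16. interest=⌊1305918·42/10000⌋=5484; principal=113099-5484=107615; balance=1305918-107615=1198303
17. interest=⌊1198303·42/10000⌋=5032; principal=113099-5032=108067; balance=1198303-108067=1090236
18. interest=⌊1090236·42/10000⌋=4578; principal=113099-4578=108521; balance=1090236-108521=981715
19. interest=⌊981715·42/10000⌋=4123; principal=113099-4123=108976; balance=981715-108976=872739
20. interest=⌊872739·42/10000⌋=3665; principal=113099-3665=109434; balance=872739-109434=763305
21. interest=⌊763305·42/10000⌋=3205; principal=113099-3205=109894; balance=763305-109894=653411
22. interest=⌊653411·42/10000⌋=2744; principal=113099-2744=110355; balance=653411-110355=543056
23. interest=⌊543056·42/10000⌋=2280; principal=113099-2280=110819; balance=543056-110819=432237
24. interest=⌊432237·42/10000⌋=1815; principal=113099-1815=111284; balance=432237-111284=320953
25. interest=⌊320953·42/10000⌋=1348; principal=113099-1348=111751; balance=320953-111751=209202
26. interest=⌊209202·42/10000⌋=878; principal=113099-878=112221; balance=209202-112221=96981
27. interest=⌊96981·42/10000⌋=407; principal=min(113099-407,96981)=96981; balance=96981-96981=0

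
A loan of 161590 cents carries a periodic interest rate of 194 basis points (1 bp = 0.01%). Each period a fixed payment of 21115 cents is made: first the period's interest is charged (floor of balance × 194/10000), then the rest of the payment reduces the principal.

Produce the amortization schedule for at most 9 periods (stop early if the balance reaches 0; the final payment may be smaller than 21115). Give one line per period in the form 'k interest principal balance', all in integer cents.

1. interest=⌊161590·194/10000⌋=3134; principal=21115-3134=17981; balance=161590-17981=143609
2. interest=⌊143609·194/10000⌋=2786; principal=21115-2786=18329; balance=143609-18329=125280
3. interest=⌊125280·194/10000⌋=2430; principal=21115-2430=18685; balance=125280-18685=106595
4. interest=⌊106595·194/10000⌋=2067; principal=21115-2067=19048; balance=106595-19048=87547
5. interest=⌊87547·194/10000⌋=1698; principal=21115-1698=19417; balance=87547-19417=68130
6. interest=⌊68130·194/10000⌋=1321; principal=21115-1321=19794; balance=68130-19794=48336
7. interest=⌊48336·194/10000⌋=937; principal=21115-937=20178; balance=48336-20178=28158
8. interest=⌊28158·194/10000⌋=546; principal=21115-546=20569; balance=28158-20569=7589
9. interest=⌊7589·194/10000⌋=147; principal=min(21115-147,7589)=7589; balance=7589-7589=0

1 3134 17981 143609
2 2786 18329 125280
3 2430 18685 106595
4 2067 19048 87547
5 1698 19417 68130
6 1321 19794 48336
7 937 20178 28158
8 546 20569 7589
9 147 7589 0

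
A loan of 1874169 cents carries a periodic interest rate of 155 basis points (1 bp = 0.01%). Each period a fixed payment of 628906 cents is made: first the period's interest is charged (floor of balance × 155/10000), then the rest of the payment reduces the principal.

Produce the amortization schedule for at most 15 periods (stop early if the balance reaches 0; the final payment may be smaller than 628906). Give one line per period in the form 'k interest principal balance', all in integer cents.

1. interest=⌊1874169·155/10000⌋=29049; principal=628906-29049=599857; balance=1874169-599857=1274312
2. interest=⌊1274312·155/10000⌋=19751; principal=628906-19751=609155; balance=1274312-609155=665157
3. interest=⌊665157·155/10000⌋=10309; principal=628906-10309=618597; balance=665157-618597=46560
4. interest=⌊46560·155/10000⌋=721; principal=min(628906-721,46560)=46560; balance=46560-46560=0

1 29049 599857 1274312
2 19751 609155 665157
3 10309 618597 46560
4 721 46560 0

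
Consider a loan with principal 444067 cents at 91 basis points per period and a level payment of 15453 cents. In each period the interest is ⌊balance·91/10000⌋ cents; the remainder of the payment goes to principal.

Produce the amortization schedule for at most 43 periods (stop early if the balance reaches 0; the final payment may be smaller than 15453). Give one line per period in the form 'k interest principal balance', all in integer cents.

1 4041 11412 432655
2 3937 11516 421139
3 3832 11621 409518
4 3726 11727 397791
5 3619 11834 385957
6 3512 11941 374016
7 3403 12050 361966
8 3293 12160 349806
9 3183 12270 337536
10 3071 12382 325154
11 2958 12495 312659
12 2845 12608 300051
13 2730 12723 287328
14 2614 12839 274489
15 2497 12956 261533
16 2379 13074 248459
17 2260 13193 235266
18 2140 13313 221953
19 2019 13434 208519
20 1897 13556 194963
21 1774 13679 181284
22 1649 13804 167480
23 1524 13929 153551
24 1397 14056 139495
25 1269 14184 125311
26 1140 14313 110998
27 1010 14443 96555
28 878 14575 81980
29 746 14707 67273
30 612 14841 52432
31 477 14976 37456
32 340 15113 22343
33 203 15250 7093
34 64 7093 0

1. interest=⌊444067·91/10000⌋=4041; principal=15453-4041=11412; balance=444067-11412=432655
2. interest=⌊432655·91/10000⌋=3937; principal=15453-3937=11516; balance=432655-11516=421139
3. interest=⌊421139·91/10000⌋=3832; principal=15453-3832=11621; balance=421139-11621=409518
4. interest=⌊409518·91/10000⌋=3726; principal=15453-3726=11727; balance=409518-11727=397791
5. interest=⌊397791·91/10000⌋=3619; principal=15453-3619=11834; balance=397791-11834=385957
6. interest=⌊385957·91/10000⌋=3512; principal=15453-3512=11941; balance=385957-11941=374016
7. interest=⌊374016·91/10000⌋=3403; principal=15453-3403=12050; balance=374016-12050=361966
8. interest=⌊361966·91/10000⌋=3293; principal=15453-3293=12160; balance=361966-12160=349806
9. interest=⌊349806·91/10000⌋=3183; principal=15453-3183=12270; balance=349806-12270=337536
10. interest=⌊337536·91/10000⌋=3071; principal=15453-3071=12382; balance=337536-12382=325154
11. interest=⌊325154·91/10000⌋=2958; principal=15453-2958=12495; balance=325154-12495=312659
12. interest=⌊312659·91/10000⌋=2845; principal=15453-2845=12608; balance=312659-12608=300051
13. interest=⌊300051·91/10000⌋=2730; principal=15453-2730=12723; balance=300051-12723=287328
14. interest=⌊287328·91/10000⌋=2614; principal=15453-2614=12839; balance=287328-12839=274489
15. interest=⌊274489·91/10000⌋=2497; principal=15453-2497=12956; balance=274489-12956=261533
16. interest=⌊261533·91/10000⌋=2379; principal=15453-2379=13074; balance=261533-13074=248459
17. interest=⌊248459·91/10000⌋=2260; principal=15453-2260=13193; balance=248459-13193=235266
18. interest=⌊235266·91/10000⌋=2140; principal=15453-2140=13313; balance=235266-13313=221953
19. interest=⌊221953·91/10000⌋=2019; principal=15453-2019=13434; balance=221953-13434=208519
20. interest=⌊208519·91/10000⌋=1897; principal=15453-1897=13556; balance=208519-13556=194963
21. interest=⌊194963·91/10000⌋=1774; principal=15453-1774=13679; balance=194963-13679=181284
22. interest=⌊181284·91/10000⌋=1649; principal=15453-1649=13804; balance=181284-13804=167480
23. interest=⌊167480·91/10000⌋=1524; principal=15453-1524=13929; balance=167480-13929=153551
24. interest=⌊153551·91/10000⌋=1397; principal=15453-1397=14056; balance=153551-14056=139495
25. interest=⌊139495·91/10000⌋=1269; principal=15453-1269=14184; balance=139495-14184=125311
26. interest=⌊125311·91/10000⌋=1140; principal=15453-1140=14313; balance=125311-14313=110998
27. interest=⌊110998·91/10000⌋=1010; principal=15453-1010=14443; balance=110998-14443=96555
28. interest=⌊96555·91/10000⌋=878; principal=15453-878=14575; balance=96555-14575=81980
29. interest=⌊81980·91/10000⌋=746; principal=15453-746=14707; balance=81980-14707=67273
30. interest=⌊67273·91/10000⌋=612; principal=15453-612=14841; balance=67273-14841=52432
31. interest=⌊52432·91/10000⌋=477; principal=15453-477=14976; balance=52432-14976=37456
32. interest=⌊37456·91/10000⌋=340; principal=15453-340=15113; balance=37456-15113=22343
33. interest=⌊22343·91/10000⌋=203; principal=15453-203=15250; balance=22343-15250=7093
34. interest=⌊7093·91/10000⌋=64; principal=min(15453-64,7093)=7093; balance=7093-7093=0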